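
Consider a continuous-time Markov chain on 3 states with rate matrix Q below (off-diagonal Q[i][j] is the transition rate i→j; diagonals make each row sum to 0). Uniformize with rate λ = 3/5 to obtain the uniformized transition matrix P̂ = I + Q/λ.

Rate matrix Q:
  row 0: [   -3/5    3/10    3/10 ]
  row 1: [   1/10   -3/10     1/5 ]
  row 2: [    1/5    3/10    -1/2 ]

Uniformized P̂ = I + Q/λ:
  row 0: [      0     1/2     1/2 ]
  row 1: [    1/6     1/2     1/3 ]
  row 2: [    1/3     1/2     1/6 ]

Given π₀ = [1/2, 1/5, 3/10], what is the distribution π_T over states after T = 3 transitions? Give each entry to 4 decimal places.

π = [0.1815, 0.5000, 0.3185]

t=0: π = [0.5000, 0.2000, 0.3000]
t=1: π = [0.1333, 0.5000, 0.3667]
t=2: π = [0.2056, 0.5000, 0.2944]
t=3: π = [0.1815, 0.5000, 0.3185]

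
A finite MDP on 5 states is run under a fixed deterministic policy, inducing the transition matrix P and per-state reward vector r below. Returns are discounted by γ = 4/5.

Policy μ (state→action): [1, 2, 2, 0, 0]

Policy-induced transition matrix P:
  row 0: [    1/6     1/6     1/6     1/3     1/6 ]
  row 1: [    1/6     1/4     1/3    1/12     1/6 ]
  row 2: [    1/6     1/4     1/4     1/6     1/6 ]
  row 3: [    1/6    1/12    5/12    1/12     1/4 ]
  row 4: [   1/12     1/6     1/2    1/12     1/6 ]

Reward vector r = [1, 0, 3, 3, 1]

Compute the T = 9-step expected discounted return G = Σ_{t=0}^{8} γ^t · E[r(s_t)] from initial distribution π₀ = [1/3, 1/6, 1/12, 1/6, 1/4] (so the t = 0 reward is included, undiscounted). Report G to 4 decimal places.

G = 7.2132

t=0: π = [0.3333, 0.1667, 0.0833, 0.1667, 0.2500], E[r] = 1.3333, γ^t·E[r] = 1.333333, running G = 1.333333
t=1: π = [0.1458, 0.1736, 0.3264, 0.1736, 0.1806], E[r] = 1.8264, γ^t·E[r] = 1.461111, running G = 2.794444
t=2: π = [0.1516, 0.1939, 0.3264, 0.1470, 0.1811], E[r] = 1.7529, γ^t·E[r] = 1.121852, running G = 3.916296
t=3: π = [0.1516, 0.1978, 0.3233, 0.1484, 0.1789], E[r] = 1.7457, γ^t·E[r] = 0.893802, running G = 4.810099
t=4: π = [0.1518, 0.1977, 0.3233, 0.1482, 0.1790], E[r] = 1.7453, γ^t·E[r] = 0.714856, running G = 5.524955
t=5: π = [0.1517, 0.1977, 0.3233, 0.1482, 0.1790], E[r] = 1.7453, γ^t·E[r] = 0.571887, running G = 6.096842
t=6: π = [0.1517, 0.1977, 0.3233, 0.1482, 0.1790], E[r] = 1.7453, γ^t·E[r] = 0.457511, running G = 6.554352
t=7: π = [0.1517, 0.1977, 0.3233, 0.1482, 0.1790], E[r] = 1.7453, γ^t·E[r] = 0.366009, running G = 6.920361
t=8: π = [0.1517, 0.1977, 0.3233, 0.1482, 0.1790], E[r] = 1.7453, γ^t·E[r] = 0.292807, running G = 7.213168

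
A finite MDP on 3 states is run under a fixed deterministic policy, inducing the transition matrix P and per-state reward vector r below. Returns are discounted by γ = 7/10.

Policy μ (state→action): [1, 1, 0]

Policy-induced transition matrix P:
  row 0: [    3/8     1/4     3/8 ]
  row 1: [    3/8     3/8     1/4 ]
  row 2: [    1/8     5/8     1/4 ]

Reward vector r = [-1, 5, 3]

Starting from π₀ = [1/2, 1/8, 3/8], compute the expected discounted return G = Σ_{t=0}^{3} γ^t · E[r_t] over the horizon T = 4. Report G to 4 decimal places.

G = 5.3220

t=0: π = [0.5000, 0.1250, 0.3750], E[r] = 1.2500, γ^t·E[r] = 1.250000, running G = 1.250000
t=1: π = [0.2813, 0.4063, 0.3125], E[r] = 2.6875, γ^t·E[r] = 1.881250, running G = 3.131250
t=2: π = [0.2969, 0.4180, 0.2852], E[r] = 2.6484, γ^t·E[r] = 1.297734, running G = 4.428984
t=3: π = [0.3037, 0.4092, 0.2871], E[r] = 2.6035, γ^t·E[r] = 0.893006, running G = 5.321990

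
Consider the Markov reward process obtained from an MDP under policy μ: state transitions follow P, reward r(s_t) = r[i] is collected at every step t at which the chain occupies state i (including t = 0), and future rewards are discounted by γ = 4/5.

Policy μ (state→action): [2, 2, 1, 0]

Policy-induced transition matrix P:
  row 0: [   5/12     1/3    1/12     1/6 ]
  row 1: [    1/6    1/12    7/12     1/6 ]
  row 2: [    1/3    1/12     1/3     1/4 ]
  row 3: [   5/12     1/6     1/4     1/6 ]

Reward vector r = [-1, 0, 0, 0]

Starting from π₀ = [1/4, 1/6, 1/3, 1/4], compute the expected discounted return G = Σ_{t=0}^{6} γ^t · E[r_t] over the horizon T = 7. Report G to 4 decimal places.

G = -1.2769

t=0: π = [0.2500, 0.1667, 0.3333, 0.2500], E[r] = -0.2500, γ^t·E[r] = -0.250000, running G = -0.250000
t=1: π = [0.3472, 0.1667, 0.2917, 0.1944], E[r] = -0.3472, γ^t·E[r] = -0.277778, running G = -0.527778
t=2: π = [0.3507, 0.1863, 0.2720, 0.1910], E[r] = -0.3507, γ^t·E[r] = -0.224444, running G = -0.752222
t=3: π = [0.3474, 0.1869, 0.2763, 0.1893], E[r] = -0.3474, γ^t·E[r] = -0.177877, running G = -0.930099
t=4: π = [0.3469, 0.1860, 0.2774, 0.1897], E[r] = -0.3469, γ^t·E[r] = -0.142094, running G = -1.072193
t=5: π = [0.3471, 0.1859, 0.2773, 0.1898], E[r] = -0.3471, γ^t·E[r] = -0.113723, running G = -1.185916
t=6: π = [0.3471, 0.1859, 0.2772, 0.1898], E[r] = -0.3471, γ^t·E[r] = -0.090988, running G = -1.276904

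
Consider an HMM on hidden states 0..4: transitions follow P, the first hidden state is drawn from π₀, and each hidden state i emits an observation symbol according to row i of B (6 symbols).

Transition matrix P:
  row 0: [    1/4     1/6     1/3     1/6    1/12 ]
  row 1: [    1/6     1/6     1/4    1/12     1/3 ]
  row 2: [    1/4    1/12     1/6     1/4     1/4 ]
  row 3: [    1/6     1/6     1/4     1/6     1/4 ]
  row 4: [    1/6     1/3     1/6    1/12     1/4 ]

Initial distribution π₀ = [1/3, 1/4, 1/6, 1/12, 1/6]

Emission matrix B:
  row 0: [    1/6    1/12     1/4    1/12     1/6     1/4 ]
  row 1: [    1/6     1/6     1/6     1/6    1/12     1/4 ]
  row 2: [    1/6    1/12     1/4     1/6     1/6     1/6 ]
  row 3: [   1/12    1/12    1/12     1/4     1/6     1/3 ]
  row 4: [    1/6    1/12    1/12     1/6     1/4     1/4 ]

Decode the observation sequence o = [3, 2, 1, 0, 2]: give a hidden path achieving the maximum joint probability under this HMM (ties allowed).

path = [1, 4, 1, 4, 1]

t=0: δ = [2.778e-02, 4.167e-02, 2.778e-02, 2.083e-02, 2.778e-02]  (obs o_0=3)
t=1: δ = [1.736e-03, 1.543e-03, 2.604e-03, 5.787e-04, 1.157e-03]  ψ = [0, 4, 1, 2, 1]  (obs o_1=2)
t=2: δ = [5.425e-05, 6.430e-05, 4.823e-05, 5.425e-05, 5.425e-05]  ψ = [2, 4, 0, 2, 2]  (obs o_2=1)
t=3: δ = [2.261e-06, 3.014e-06, 3.014e-06, 1.005e-06, 3.572e-06]  ψ = [0, 4, 0, 2, 1]  (obs o_3=0)
t=4: δ = [1.884e-07, 1.985e-07, 1.884e-07, 6.279e-08, 8.372e-08]  ψ = [2, 4, 0, 2, 1]  (obs o_4=2)
backtrack: best end state = 1; path = [1, 4, 1, 4, 1]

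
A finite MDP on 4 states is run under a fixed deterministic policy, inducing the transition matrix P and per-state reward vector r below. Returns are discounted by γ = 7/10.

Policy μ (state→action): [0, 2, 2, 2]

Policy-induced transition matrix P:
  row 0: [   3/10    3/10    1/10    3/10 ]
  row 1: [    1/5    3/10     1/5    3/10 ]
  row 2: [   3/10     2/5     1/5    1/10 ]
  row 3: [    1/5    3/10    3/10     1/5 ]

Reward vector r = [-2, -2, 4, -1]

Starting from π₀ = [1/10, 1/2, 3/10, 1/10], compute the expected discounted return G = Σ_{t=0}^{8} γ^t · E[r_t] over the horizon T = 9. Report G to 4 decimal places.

t=0: π = [0.1000, 0.5000, 0.3000, 0.1000], E[r] = -0.1000, γ^t·E[r] = -0.100000, running G = -0.100000
t=1: π = [0.2400, 0.3300, 0.2000, 0.2300], E[r] = -0.5700, γ^t·E[r] = -0.399000, running G = -0.499000
t=2: π = [0.2440, 0.3200, 0.1990, 0.2370], E[r] = -0.5690, γ^t·E[r] = -0.278810, running G = -0.777810
t=3: π = [0.2443, 0.3199, 0.1993, 0.2365], E[r] = -0.5677, γ^t·E[r] = -0.194721, running G = -0.972531
t=4: π = [0.2444, 0.3199, 0.1992, 0.2365], E[r] = -0.5682, γ^t·E[r] = -0.136422, running G = -1.108954
t=5: π = [0.2444, 0.3199, 0.1992, 0.2365], E[r] = -0.5682, γ^t·E[r] = -0.095500, running G = -1.204453
t=6: π = [0.2444, 0.3199, 0.1992, 0.2365], E[r] = -0.5682, γ^t·E[r] = -0.066849, running G = -1.271302
t=7: π = [0.2444, 0.3199, 0.1992, 0.2365], E[r] = -0.5682, γ^t·E[r] = -0.046794, running G = -1.318096
t=8: π = [0.2444, 0.3199, 0.1992, 0.2365], E[r] = -0.5682, γ^t·E[r] = -0.032756, running G = -1.350852

G = -1.3509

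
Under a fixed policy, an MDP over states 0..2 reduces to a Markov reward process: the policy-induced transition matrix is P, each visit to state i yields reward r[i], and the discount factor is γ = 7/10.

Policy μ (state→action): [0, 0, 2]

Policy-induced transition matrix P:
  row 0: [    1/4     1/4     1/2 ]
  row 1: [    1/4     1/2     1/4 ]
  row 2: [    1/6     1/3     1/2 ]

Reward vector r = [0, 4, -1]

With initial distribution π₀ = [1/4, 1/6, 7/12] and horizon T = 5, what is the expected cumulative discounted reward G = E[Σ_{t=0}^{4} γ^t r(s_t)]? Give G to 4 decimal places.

G = 1.8885

t=0: π = [0.2500, 0.1667, 0.5833], E[r] = 0.0833, γ^t·E[r] = 0.083333, running G = 0.083333
t=1: π = [0.2014, 0.3403, 0.4583], E[r] = 0.9028, γ^t·E[r] = 0.631944, running G = 0.715278
t=2: π = [0.2118, 0.3733, 0.4149], E[r] = 1.0781, γ^t·E[r] = 0.528281, running G = 1.243559
t=3: π = [0.2154, 0.3779, 0.4067], E[r] = 1.1049, γ^t·E[r] = 0.378977, running G = 1.622536
t=4: π = [0.2161, 0.3784, 0.4055], E[r] = 1.1079, γ^t·E[r] = 0.266014, running G = 1.888550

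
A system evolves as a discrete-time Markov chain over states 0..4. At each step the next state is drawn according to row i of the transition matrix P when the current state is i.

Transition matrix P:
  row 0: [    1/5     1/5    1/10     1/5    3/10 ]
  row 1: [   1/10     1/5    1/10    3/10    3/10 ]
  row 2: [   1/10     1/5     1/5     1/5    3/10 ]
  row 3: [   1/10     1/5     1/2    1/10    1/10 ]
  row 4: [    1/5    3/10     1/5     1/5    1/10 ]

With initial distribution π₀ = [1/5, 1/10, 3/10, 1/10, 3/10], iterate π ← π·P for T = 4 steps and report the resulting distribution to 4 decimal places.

t=0: π = [0.2000, 0.1000, 0.3000, 0.1000, 0.3000]
t=1: π = [0.1500, 0.2300, 0.2000, 0.2000, 0.2200]
t=2: π = [0.1370, 0.2220, 0.2220, 0.2030, 0.2160]
t=3: π = [0.1353, 0.2216, 0.2250, 0.2019, 0.2162]
t=4: π = [0.1352, 0.2216, 0.2249, 0.2020, 0.2164]

π = [0.1352, 0.2216, 0.2249, 0.2020, 0.2164]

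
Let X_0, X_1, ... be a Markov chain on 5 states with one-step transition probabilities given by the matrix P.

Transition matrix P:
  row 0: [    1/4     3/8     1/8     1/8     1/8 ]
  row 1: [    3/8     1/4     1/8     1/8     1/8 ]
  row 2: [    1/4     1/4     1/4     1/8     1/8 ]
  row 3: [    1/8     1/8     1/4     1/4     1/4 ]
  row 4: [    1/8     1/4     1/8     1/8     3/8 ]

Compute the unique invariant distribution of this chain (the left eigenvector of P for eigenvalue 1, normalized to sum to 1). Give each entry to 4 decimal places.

Balance equations π_j = Σ_i π_i·P[i][j]:
  π_0 = 1/4·π_0 + 3/8·π_1 + 1/4·π_2 + 1/8·π_3 + 1/8·π_4
  π_1 = 3/8·π_0 + 1/4·π_1 + 1/4·π_2 + 1/8·π_3 + 1/4·π_4
  π_2 = 1/8·π_0 + 1/8·π_1 + 1/4·π_2 + 1/4·π_3 + 1/8·π_4
  π_3 = 1/8·π_0 + 1/8·π_1 + 1/8·π_2 + 1/4·π_3 + 1/8·π_4
  normalize: π_0 + π_1 + π_2 + π_3 + π_4 = 1
Solving the linear system gives exactly π = [319/1323, 347/1323, 8/49, 1/7, 4/21].

π = [0.2411, 0.2623, 0.1633, 0.1429, 0.1905]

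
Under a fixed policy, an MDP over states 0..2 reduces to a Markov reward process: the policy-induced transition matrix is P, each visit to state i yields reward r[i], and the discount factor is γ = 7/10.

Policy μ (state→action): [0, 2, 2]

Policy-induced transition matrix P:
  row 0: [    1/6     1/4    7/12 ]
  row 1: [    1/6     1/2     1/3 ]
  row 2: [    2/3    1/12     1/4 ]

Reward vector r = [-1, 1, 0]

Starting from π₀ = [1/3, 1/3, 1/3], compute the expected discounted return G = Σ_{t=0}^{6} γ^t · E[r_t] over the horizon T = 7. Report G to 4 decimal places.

G = -0.1892

t=0: π = [0.3333, 0.3333, 0.3333], E[r] = 0.0000, γ^t·E[r] = 0.000000, running G = 0.000000
t=1: π = [0.3333, 0.2778, 0.3889], E[r] = -0.0556, γ^t·E[r] = -0.038889, running G = -0.038889
t=2: π = [0.3611, 0.2546, 0.3843], E[r] = -0.1065, γ^t·E[r] = -0.052176, running G = -0.091065
t=3: π = [0.3588, 0.2496, 0.3916], E[r] = -0.1092, γ^t·E[r] = -0.037449, running G = -0.128514
t=4: π = [0.3625, 0.2471, 0.3904], E[r] = -0.1153, γ^t·E[r] = -0.027689, running G = -0.156203
t=5: π = [0.3619, 0.2467, 0.3914], E[r] = -0.1151, γ^t·E[r] = -0.019353, running G = -0.175556
t=6: π = [0.3624, 0.2464, 0.3912], E[r] = -0.1159, γ^t·E[r] = -0.013639, running G = -0.189195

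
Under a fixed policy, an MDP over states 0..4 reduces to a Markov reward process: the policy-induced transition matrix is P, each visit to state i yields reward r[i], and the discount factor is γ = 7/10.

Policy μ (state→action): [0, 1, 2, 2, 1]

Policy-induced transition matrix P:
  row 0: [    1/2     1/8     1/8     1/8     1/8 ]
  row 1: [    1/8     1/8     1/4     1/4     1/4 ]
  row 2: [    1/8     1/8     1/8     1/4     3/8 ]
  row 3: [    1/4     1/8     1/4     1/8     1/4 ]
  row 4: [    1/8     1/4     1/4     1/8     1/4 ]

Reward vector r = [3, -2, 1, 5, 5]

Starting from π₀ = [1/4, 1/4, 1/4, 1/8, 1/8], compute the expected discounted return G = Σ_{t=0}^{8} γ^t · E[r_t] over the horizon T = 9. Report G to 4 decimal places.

G = 7.6854

t=0: π = [0.2500, 0.2500, 0.2500, 0.1250, 0.1250], E[r] = 1.7500, γ^t·E[r] = 1.750000, running G = 1.750000
t=1: π = [0.2344, 0.1406, 0.1875, 0.1875, 0.2500], E[r] = 2.7969, γ^t·E[r] = 1.957813, running G = 3.707813
t=2: π = [0.2363, 0.1563, 0.1973, 0.1660, 0.2441], E[r] = 2.6445, γ^t·E[r] = 1.295820, running G = 5.003633
t=3: π = [0.2344, 0.1555, 0.1958, 0.1692, 0.2451], E[r] = 2.6594, γ^t·E[r] = 0.912182, running G = 5.915815
t=4: π = [0.2340, 0.1556, 0.1962, 0.1689, 0.2452], E[r] = 2.6575, γ^t·E[r] = 0.638073, running G = 6.553889
t=5: π = [0.2339, 0.1556, 0.1962, 0.1690, 0.2453], E[r] = 2.6578, γ^t·E[r] = 0.446704, running G = 7.000592
t=6: π = [0.2338, 0.1557, 0.1962, 0.1690, 0.2453], E[r] = 2.6578, γ^t·E[r] = 0.312685, running G = 7.313277
t=7: π = [0.2338, 0.1557, 0.1962, 0.1690, 0.2453], E[r] = 2.6578, γ^t·E[r] = 0.218880, running G = 7.532158
t=8: π = [0.2338, 0.1557, 0.1962, 0.1690, 0.2453], E[r] = 2.6578, γ^t·E[r] = 0.153216, running G = 7.685373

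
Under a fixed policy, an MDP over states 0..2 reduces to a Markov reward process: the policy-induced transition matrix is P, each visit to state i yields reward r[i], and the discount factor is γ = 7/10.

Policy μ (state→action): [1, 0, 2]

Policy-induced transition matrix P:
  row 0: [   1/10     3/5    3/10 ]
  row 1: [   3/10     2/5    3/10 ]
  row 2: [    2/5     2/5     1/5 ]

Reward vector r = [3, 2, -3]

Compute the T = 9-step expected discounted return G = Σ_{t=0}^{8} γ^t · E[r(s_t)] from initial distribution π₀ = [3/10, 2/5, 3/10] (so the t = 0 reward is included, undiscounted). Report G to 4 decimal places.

t=0: π = [0.3000, 0.4000, 0.3000], E[r] = 0.8000, γ^t·E[r] = 0.800000, running G = 0.800000
t=1: π = [0.2700, 0.4600, 0.2700], E[r] = 0.9200, γ^t·E[r] = 0.644000, running G = 1.444000
t=2: π = [0.2730, 0.4540, 0.2730], E[r] = 0.9080, γ^t·E[r] = 0.444920, running G = 1.888920
t=3: π = [0.2727, 0.4546, 0.2727], E[r] = 0.9092, γ^t·E[r] = 0.311856, running G = 2.200776
t=4: π = [0.2727, 0.4545, 0.2727], E[r] = 0.9091, γ^t·E[r] = 0.218270, running G = 2.419046
t=5: π = [0.2727, 0.4545, 0.2727], E[r] = 0.9091, γ^t·E[r] = 0.152791, running G = 2.571837
t=6: π = [0.2727, 0.4545, 0.2727], E[r] = 0.9091, γ^t·E[r] = 0.106954, running G = 2.678790
t=7: π = [0.2727, 0.4545, 0.2727], E[r] = 0.9091, γ^t·E[r] = 0.074868, running G = 2.753658
t=8: π = [0.2727, 0.4545, 0.2727], E[r] = 0.9091, γ^t·E[r] = 0.052407, running G = 2.806065

G = 2.8061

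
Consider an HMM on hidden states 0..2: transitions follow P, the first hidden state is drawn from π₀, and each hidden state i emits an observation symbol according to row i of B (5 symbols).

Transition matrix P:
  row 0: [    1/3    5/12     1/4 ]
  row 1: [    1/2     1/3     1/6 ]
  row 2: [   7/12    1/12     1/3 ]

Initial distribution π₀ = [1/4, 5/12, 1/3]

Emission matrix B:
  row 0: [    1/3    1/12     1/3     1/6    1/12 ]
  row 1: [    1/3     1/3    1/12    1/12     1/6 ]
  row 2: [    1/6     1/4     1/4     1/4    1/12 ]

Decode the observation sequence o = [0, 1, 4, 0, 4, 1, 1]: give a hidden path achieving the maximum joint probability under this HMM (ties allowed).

t=0: δ = [8.333e-02, 1.389e-01, 5.556e-02]  (obs o_0=0)
t=1: δ = [5.787e-03, 1.543e-02, 5.787e-03]  ψ = [1, 1, 1]  (obs o_1=1)
t=2: δ = [6.430e-04, 8.573e-04, 2.143e-04]  ψ = [1, 1, 1]  (obs o_2=4)
t=3: δ = [1.429e-04, 9.526e-05, 2.679e-05]  ψ = [1, 1, 0]  (obs o_3=0)
t=4: δ = [3.969e-06, 9.923e-06, 2.977e-06]  ψ = [0, 0, 0]  (obs o_4=4)
t=5: δ = [4.135e-07, 1.103e-06, 4.135e-07]  ψ = [1, 1, 1]  (obs o_5=1)
t=6: δ = [4.594e-08, 1.225e-07, 4.594e-08]  ψ = [1, 1, 1]  (obs o_6=1)
backtrack: best end state = 1; path = [1, 1, 1, 0, 1, 1, 1]

path = [1, 1, 1, 0, 1, 1, 1]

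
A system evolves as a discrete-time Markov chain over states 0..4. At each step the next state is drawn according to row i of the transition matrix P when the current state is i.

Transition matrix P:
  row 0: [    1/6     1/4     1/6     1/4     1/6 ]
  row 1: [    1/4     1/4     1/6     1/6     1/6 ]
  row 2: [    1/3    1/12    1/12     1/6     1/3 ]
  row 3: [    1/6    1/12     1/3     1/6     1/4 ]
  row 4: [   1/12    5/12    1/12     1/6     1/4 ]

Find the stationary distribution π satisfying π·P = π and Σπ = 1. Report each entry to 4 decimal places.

Balance equations π_j = Σ_i π_i·P[i][j]:
  π_0 = 1/6·π_0 + 1/4·π_1 + 1/3·π_2 + 1/6·π_3 + 1/12·π_4
  π_1 = 1/4·π_0 + 1/4·π_1 + 1/12·π_2 + 1/12·π_3 + 5/12·π_4
  π_2 = 1/6·π_0 + 1/6·π_1 + 1/12·π_2 + 1/3·π_3 + 1/12·π_4
  π_3 = 1/4·π_0 + 1/6·π_1 + 1/6·π_2 + 1/6·π_3 + 1/6·π_4
  normalize: π_0 + π_1 + π_2 + π_3 + π_4 = 1
Solving the linear system gives exactly π = [316/1627, 749/3254, 535/3254, 595/3254, 743/3254].

π = [0.1942, 0.2302, 0.1644, 0.1829, 0.2283]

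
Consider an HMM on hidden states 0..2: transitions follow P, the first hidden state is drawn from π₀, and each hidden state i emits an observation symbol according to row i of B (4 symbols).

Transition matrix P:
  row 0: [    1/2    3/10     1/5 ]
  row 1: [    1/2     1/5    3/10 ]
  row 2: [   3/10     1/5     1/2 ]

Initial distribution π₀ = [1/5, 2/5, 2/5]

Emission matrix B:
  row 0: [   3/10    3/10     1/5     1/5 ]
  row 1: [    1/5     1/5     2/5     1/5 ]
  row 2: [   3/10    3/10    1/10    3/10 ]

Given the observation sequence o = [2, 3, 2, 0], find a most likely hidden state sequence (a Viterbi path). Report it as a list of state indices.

t=0: δ = [4.000e-02, 1.600e-01, 4.000e-02]  (obs o_0=2)
t=1: δ = [1.600e-02, 6.400e-03, 1.440e-02]  ψ = [1, 1, 1]  (obs o_1=3)
t=2: δ = [1.600e-03, 1.920e-03, 7.200e-04]  ψ = [0, 0, 2]  (obs o_2=2)
t=3: δ = [2.880e-04, 9.600e-05, 1.728e-04]  ψ = [1, 0, 1]  (obs o_3=0)
backtrack: best end state = 0; path = [1, 0, 1, 0]

path = [1, 0, 1, 0]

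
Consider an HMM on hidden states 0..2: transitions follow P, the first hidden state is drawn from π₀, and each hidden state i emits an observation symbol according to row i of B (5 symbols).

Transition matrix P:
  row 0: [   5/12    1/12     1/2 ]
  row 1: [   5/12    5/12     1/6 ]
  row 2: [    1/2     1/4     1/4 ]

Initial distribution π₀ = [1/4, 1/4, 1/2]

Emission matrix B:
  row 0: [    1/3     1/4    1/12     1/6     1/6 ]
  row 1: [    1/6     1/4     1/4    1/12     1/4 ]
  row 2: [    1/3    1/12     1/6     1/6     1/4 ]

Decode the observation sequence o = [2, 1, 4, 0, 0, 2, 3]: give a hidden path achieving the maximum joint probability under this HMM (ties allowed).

t=0: δ = [2.083e-02, 6.250e-02, 8.333e-02]  (obs o_0=2)
t=1: δ = [1.042e-02, 6.510e-03, 1.736e-03]  ψ = [2, 1, 2]  (obs o_1=1)
t=2: δ = [7.234e-04, 6.782e-04, 1.302e-03]  ψ = [0, 1, 0]  (obs o_2=4)
t=3: δ = [2.170e-04, 5.425e-05, 1.206e-04]  ψ = [2, 2, 0]  (obs o_3=0)
t=4: δ = [3.014e-05, 5.023e-06, 3.617e-05]  ψ = [0, 2, 0]  (obs o_4=0)
t=5: δ = [1.507e-06, 2.261e-06, 2.512e-06]  ψ = [2, 2, 0]  (obs o_5=2)
t=6: δ = [2.093e-07, 7.849e-08, 1.256e-07]  ψ = [2, 1, 0]  (obs o_6=3)
backtrack: best end state = 0; path = [2, 0, 2, 0, 0, 2, 0]

path = [2, 0, 2, 0, 0, 2, 0]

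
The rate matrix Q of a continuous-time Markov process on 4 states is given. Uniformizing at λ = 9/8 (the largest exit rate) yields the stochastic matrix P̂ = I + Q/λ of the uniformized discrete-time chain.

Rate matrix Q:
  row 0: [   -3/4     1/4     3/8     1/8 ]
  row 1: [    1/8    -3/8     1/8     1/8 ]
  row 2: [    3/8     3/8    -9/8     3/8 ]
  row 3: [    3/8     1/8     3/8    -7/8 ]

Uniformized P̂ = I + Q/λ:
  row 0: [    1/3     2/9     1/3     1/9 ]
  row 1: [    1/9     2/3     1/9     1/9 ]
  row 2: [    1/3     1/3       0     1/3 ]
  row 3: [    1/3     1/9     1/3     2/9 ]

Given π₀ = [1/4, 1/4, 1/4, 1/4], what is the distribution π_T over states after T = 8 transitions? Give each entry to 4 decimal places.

t=0: π = [0.2500, 0.2500, 0.2500, 0.2500]
t=1: π = [0.2778, 0.3333, 0.1944, 0.1944]
t=2: π = [0.2593, 0.3704, 0.1944, 0.1759]
t=3: π = [0.2510, 0.3889, 0.1862, 0.1739]
t=4: π = [0.2469, 0.3964, 0.1848, 0.1718]
t=5: π = [0.2452, 0.3999, 0.1836, 0.1713]
t=6: π = [0.2445, 0.4013, 0.1833, 0.1709]
t=7: π = [0.2442, 0.4020, 0.1831, 0.1708]
t=8: π = [0.2440, 0.4022, 0.1830, 0.1708]

π = [0.2440, 0.4022, 0.1830, 0.1708]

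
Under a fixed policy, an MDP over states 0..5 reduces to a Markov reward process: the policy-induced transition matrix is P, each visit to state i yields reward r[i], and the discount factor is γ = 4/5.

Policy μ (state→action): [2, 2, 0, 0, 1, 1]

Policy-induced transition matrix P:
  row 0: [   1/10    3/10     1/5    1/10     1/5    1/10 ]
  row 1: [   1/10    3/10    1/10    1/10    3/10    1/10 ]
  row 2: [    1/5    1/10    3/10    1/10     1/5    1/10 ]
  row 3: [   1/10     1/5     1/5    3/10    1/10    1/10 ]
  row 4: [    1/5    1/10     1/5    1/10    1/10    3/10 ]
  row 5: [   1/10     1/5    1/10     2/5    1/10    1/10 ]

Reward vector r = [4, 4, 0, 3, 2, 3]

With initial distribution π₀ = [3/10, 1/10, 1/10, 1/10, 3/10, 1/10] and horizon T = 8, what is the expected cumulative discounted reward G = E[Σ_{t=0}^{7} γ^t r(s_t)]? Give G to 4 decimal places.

G = 11.0448

t=0: π = [0.3000, 0.1000, 0.1000, 0.1000, 0.3000, 0.1000], E[r] = 2.8000, γ^t·E[r] = 2.800000, running G = 2.800000
t=1: π = [0.1400, 0.2000, 0.1900, 0.1500, 0.1600, 0.1600], E[r] = 2.6100, γ^t·E[r] = 2.088000, running G = 4.888000
t=2: π = [0.1350, 0.1990, 0.1830, 0.1780, 0.1730, 0.1320], E[r] = 2.6120, γ^t·E[r] = 1.671680, running G = 6.559680
t=3: π = [0.1356, 0.1978, 0.1852, 0.1752, 0.1716, 0.1346], E[r] = 2.6062, γ^t·E[r] = 1.334374, running G = 7.894054
t=4: π = [0.1357, 0.1977, 0.1853, 0.1754, 0.1716, 0.1343], E[r] = 2.6059, γ^t·E[r] = 1.067360, running G = 8.961415
t=5: π = [0.1357, 0.1976, 0.1853, 0.1754, 0.1716, 0.1343], E[r] = 2.6057, γ^t·E[r] = 0.853841, running G = 9.815256
t=6: π = [0.1357, 0.1976, 0.1853, 0.1754, 0.1716, 0.1343], E[r] = 2.6057, γ^t·E[r] = 0.683067, running G = 10.498323
t=7: π = [0.1357, 0.1976, 0.1853, 0.1754, 0.1716, 0.1343], E[r] = 2.6057, γ^t·E[r] = 0.546453, running G = 11.044776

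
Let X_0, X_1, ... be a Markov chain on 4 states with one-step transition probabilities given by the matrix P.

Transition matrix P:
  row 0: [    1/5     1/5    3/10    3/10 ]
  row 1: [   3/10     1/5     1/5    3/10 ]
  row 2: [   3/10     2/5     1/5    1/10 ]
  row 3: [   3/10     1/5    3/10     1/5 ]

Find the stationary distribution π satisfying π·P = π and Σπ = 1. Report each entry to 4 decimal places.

π = [0.2727, 0.2500, 0.2500, 0.2273]

Balance equations π_j = Σ_i π_i·P[i][j]:
  π_0 = 1/5·π_0 + 3/10·π_1 + 3/10·π_2 + 3/10·π_3
  π_1 = 1/5·π_0 + 1/5·π_1 + 2/5·π_2 + 1/5·π_3
  π_2 = 3/10·π_0 + 1/5·π_1 + 1/5·π_2 + 3/10·π_3
  normalize: π_0 + π_1 + π_2 + π_3 = 1
Solving the linear system gives exactly π = [3/11, 1/4, 1/4, 5/22].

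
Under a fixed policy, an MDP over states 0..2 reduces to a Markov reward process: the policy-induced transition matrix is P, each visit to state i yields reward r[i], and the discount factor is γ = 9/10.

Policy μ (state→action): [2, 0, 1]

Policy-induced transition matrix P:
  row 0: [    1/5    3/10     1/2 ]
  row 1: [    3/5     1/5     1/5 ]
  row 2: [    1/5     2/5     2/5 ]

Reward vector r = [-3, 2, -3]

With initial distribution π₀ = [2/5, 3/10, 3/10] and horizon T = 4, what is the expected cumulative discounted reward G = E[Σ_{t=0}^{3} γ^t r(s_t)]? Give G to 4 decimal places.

t=0: π = [0.4000, 0.3000, 0.3000], E[r] = -1.5000, γ^t·E[r] = -1.500000, running G = -1.500000
t=1: π = [0.3200, 0.3000, 0.3800], E[r] = -1.5000, γ^t·E[r] = -1.350000, running G = -2.850000
t=2: π = [0.3200, 0.3080, 0.3720], E[r] = -1.4600, γ^t·E[r] = -1.182600, running G = -4.032600
t=3: π = [0.3232, 0.3064, 0.3704], E[r] = -1.4680, γ^t·E[r] = -1.070172, running G = -5.102772

G = -5.1028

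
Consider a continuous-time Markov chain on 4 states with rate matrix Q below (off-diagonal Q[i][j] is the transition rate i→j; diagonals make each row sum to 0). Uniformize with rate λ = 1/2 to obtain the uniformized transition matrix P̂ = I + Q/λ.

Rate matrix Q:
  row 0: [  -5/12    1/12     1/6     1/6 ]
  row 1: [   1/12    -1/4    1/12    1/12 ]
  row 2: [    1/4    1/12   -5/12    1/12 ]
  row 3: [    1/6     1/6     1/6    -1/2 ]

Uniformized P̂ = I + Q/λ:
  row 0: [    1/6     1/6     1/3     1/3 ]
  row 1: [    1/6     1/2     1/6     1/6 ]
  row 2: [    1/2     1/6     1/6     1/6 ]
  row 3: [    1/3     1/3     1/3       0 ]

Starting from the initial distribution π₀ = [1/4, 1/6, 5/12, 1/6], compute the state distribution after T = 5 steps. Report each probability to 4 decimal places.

t=0: π = [0.2500, 0.1667, 0.4167, 0.1667]
t=1: π = [0.3333, 0.2500, 0.2361, 0.1806]
t=2: π = [0.2755, 0.2801, 0.2523, 0.1921]
t=3: π = [0.2828, 0.2921, 0.2446, 0.1806]
t=4: π = [0.2783, 0.2941, 0.2439, 0.1837]
t=5: π = [0.2786, 0.2953, 0.2437, 0.1824]

π = [0.2786, 0.2953, 0.2437, 0.1824]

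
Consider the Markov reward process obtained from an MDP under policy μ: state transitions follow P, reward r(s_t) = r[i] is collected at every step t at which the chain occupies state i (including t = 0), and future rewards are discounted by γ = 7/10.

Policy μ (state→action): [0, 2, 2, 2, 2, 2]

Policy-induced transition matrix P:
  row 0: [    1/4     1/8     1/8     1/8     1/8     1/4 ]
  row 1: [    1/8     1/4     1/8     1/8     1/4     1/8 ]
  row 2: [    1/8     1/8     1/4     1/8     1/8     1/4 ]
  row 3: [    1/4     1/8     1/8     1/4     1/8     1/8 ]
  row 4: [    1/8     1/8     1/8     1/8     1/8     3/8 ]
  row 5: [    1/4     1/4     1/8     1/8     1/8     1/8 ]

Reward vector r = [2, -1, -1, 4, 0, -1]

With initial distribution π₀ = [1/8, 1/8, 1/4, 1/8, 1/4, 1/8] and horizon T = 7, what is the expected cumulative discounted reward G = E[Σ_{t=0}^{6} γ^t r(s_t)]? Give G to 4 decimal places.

G = 1.0961

t=0: π = [0.1250, 0.1250, 0.2500, 0.1250, 0.2500, 0.1250], E[r] = 0.2500, γ^t·E[r] = 0.250000, running G = 0.250000
t=1: π = [0.1719, 0.1563, 0.1563, 0.1406, 0.1406, 0.2344], E[r] = 0.3594, γ^t·E[r] = 0.251563, running G = 0.501563
t=2: π = [0.1934, 0.1738, 0.1445, 0.1426, 0.1445, 0.2012], E[r] = 0.4375, γ^t·E[r] = 0.214375, running G = 0.715938
t=3: π = [0.1921, 0.1719, 0.1431, 0.1428, 0.1467, 0.2034], E[r] = 0.4373, γ^t·E[r] = 0.149979, running G = 0.865916
t=4: π = [0.1923, 0.1719, 0.1429, 0.1429, 0.1465, 0.2036], E[r] = 0.4376, γ^t·E[r] = 0.105073, running G = 0.970989
t=5: π = [0.1923, 0.1719, 0.1429, 0.1429, 0.1465, 0.2035], E[r] = 0.4378, γ^t·E[r] = 0.073580, running G = 1.044569
t=6: π = [0.1923, 0.1719, 0.1429, 0.1429, 0.1465, 0.2035], E[r] = 0.4378, γ^t·E[r] = 0.051506, running G = 1.096076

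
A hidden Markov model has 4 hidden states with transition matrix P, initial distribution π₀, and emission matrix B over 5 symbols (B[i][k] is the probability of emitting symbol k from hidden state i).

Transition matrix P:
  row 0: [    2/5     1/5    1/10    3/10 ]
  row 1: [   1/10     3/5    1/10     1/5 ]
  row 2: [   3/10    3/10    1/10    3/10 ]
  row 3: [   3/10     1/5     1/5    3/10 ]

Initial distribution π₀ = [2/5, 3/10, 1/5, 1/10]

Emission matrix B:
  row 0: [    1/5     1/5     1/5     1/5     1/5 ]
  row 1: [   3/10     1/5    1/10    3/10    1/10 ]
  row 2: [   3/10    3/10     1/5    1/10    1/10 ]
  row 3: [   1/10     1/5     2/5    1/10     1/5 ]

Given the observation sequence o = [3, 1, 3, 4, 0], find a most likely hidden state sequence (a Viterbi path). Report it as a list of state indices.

path = [1, 1, 1, 1, 1]

t=0: δ = [8.000e-02, 9.000e-02, 2.000e-02, 1.000e-02]  (obs o_0=3)
t=1: δ = [6.400e-03, 1.080e-02, 2.700e-03, 4.800e-03]  ψ = [0, 1, 1, 0]  (obs o_1=1)
t=2: δ = [5.120e-04, 1.944e-03, 1.080e-04, 2.160e-04]  ψ = [0, 1, 1, 1]  (obs o_2=3)
t=3: δ = [4.096e-05, 1.166e-04, 1.944e-05, 7.776e-05]  ψ = [0, 1, 1, 1]  (obs o_3=4)
t=4: δ = [4.666e-06, 2.100e-05, 4.666e-06, 2.333e-06]  ψ = [3, 1, 3, 1]  (obs o_4=0)
backtrack: best end state = 1; path = [1, 1, 1, 1, 1]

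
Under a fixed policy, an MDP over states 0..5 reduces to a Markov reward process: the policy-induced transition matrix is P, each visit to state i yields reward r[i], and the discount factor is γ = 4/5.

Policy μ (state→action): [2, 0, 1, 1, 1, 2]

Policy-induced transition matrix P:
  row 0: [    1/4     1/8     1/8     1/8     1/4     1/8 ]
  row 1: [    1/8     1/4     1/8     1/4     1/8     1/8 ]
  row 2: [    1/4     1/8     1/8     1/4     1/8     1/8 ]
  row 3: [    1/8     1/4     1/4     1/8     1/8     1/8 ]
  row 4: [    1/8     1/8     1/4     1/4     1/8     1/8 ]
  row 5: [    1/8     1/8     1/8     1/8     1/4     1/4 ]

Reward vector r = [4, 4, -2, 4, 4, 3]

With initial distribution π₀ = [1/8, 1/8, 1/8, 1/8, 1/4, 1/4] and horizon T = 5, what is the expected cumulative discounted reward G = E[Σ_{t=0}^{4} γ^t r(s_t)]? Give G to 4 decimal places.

t=0: π = [0.1250, 0.1250, 0.1250, 0.1250, 0.2500, 0.2500], E[r] = 3.0000, γ^t·E[r] = 3.000000, running G = 3.000000
t=1: π = [0.1563, 0.1563, 0.1719, 0.1875, 0.1719, 0.1563], E[r] = 2.8125, γ^t·E[r] = 2.250000, running G = 5.250000
t=2: π = [0.1660, 0.1680, 0.1699, 0.1875, 0.1641, 0.1445], E[r] = 2.8359, γ^t·E[r] = 1.815000, running G = 7.065000
t=3: π = [0.1670, 0.1694, 0.1689, 0.1877, 0.1638, 0.1431], E[r] = 2.8433, γ^t·E[r] = 1.455750, running G = 8.520750
t=4: π = [0.1670, 0.1696, 0.1689, 0.1878, 0.1638, 0.1429], E[r] = 2.8434, γ^t·E[r] = 1.164675, running G = 9.685425

G = 9.6854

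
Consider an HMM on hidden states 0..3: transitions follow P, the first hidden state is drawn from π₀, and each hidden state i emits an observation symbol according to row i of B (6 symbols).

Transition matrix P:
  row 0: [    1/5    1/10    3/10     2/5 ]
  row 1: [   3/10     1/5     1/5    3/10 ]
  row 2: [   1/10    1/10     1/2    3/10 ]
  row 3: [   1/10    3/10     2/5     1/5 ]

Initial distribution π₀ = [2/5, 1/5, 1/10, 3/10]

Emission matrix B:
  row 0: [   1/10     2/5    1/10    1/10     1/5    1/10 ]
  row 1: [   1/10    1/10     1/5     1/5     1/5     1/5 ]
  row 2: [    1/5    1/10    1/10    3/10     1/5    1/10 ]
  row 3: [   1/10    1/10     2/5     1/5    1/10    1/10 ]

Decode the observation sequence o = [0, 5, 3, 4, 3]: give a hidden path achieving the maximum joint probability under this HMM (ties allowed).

t=0: δ = [4.000e-02, 2.000e-02, 2.000e-02, 3.000e-02]  (obs o_0=0)
t=1: δ = [8.000e-04, 1.800e-03, 1.200e-03, 1.600e-03]  ψ = [0, 3, 0, 0]  (obs o_1=5)
t=2: δ = [5.400e-05, 9.600e-05, 1.920e-04, 1.080e-04]  ψ = [1, 3, 3, 1]  (obs o_2=3)
t=3: δ = [5.760e-06, 6.480e-06, 1.920e-05, 5.760e-06]  ψ = [1, 3, 2, 2]  (obs o_3=4)
t=4: δ = [1.944e-07, 3.840e-07, 2.880e-06, 1.152e-06]  ψ = [1, 2, 2, 2]  (obs o_4=3)
backtrack: best end state = 2; path = [0, 3, 2, 2, 2]

path = [0, 3, 2, 2, 2]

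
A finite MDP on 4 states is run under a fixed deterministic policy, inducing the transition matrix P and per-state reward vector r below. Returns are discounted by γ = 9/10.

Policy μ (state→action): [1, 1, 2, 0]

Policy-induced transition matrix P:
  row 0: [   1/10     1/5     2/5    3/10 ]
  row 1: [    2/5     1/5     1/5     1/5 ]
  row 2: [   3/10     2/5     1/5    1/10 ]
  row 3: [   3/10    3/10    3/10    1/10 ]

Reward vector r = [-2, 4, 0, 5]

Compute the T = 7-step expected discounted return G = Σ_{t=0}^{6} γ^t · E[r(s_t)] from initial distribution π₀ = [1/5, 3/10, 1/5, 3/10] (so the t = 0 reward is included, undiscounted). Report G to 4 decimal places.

t=0: π = [0.2000, 0.3000, 0.2000, 0.3000], E[r] = 2.3000, γ^t·E[r] = 2.300000, running G = 2.300000
t=1: π = [0.2900, 0.2700, 0.2700, 0.1700], E[r] = 1.3500, γ^t·E[r] = 1.215000, running G = 3.515000
t=2: π = [0.2690, 0.2710, 0.2750, 0.1850], E[r] = 1.4710, γ^t·E[r] = 1.191510, running G = 4.706510
t=3: π = [0.2733, 0.2735, 0.2723, 0.1809], E[r] = 1.4519, γ^t·E[r] = 1.058435, running G = 5.764945
t=4: π = [0.2727, 0.2726, 0.2728, 0.1820], E[r] = 1.4549, γ^t·E[r] = 0.954540, running G = 6.719485
t=5: π = [0.2727, 0.2728, 0.2727, 0.1818], E[r] = 1.4545, γ^t·E[r] = 0.858888, running G = 7.578374
t=6: π = [0.2727, 0.2727, 0.2727, 0.1818], E[r] = 1.4545, γ^t·E[r] = 0.773001, running G = 8.351375

G = 8.3514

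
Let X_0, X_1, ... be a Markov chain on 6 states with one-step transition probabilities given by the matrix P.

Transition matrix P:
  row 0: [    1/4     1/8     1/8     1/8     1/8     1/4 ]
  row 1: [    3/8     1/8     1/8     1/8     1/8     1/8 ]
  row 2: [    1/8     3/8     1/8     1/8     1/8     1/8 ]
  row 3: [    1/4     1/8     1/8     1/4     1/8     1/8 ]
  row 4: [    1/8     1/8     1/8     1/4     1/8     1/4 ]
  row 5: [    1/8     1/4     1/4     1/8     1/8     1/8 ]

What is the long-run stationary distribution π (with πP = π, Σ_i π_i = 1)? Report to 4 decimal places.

π = [0.2180, 0.1825, 0.1460, 0.1607, 0.1250, 0.1679]

Balance equations π_j = Σ_i π_i·P[i][j]:
  π_0 = 1/4·π_0 + 3/8·π_1 + 1/8·π_2 + 1/4·π_3 + 1/8·π_4 + 1/8·π_5
  π_1 = 1/8·π_0 + 1/8·π_1 + 3/8·π_2 + 1/8·π_3 + 1/8·π_4 + 1/4·π_5
  π_2 = 1/8·π_0 + 1/8·π_1 + 1/8·π_2 + 1/8·π_3 + 1/8·π_4 + 1/4·π_5
  π_3 = 1/8·π_0 + 1/8·π_1 + 1/8·π_2 + 1/4·π_3 + 1/4·π_4 + 1/8·π_5
  π_4 = 1/8·π_0 + 1/8·π_1 + 1/8·π_2 + 1/8·π_3 + 1/8·π_4 + 1/8·π_5
  normalize: π_0 + π_1 + π_2 + π_3 + π_4 + π_5 = 1
Solving the linear system gives exactly π = [3625/16632, 3035/16632, 607/4158, 9/56, 1/8, 349/2079].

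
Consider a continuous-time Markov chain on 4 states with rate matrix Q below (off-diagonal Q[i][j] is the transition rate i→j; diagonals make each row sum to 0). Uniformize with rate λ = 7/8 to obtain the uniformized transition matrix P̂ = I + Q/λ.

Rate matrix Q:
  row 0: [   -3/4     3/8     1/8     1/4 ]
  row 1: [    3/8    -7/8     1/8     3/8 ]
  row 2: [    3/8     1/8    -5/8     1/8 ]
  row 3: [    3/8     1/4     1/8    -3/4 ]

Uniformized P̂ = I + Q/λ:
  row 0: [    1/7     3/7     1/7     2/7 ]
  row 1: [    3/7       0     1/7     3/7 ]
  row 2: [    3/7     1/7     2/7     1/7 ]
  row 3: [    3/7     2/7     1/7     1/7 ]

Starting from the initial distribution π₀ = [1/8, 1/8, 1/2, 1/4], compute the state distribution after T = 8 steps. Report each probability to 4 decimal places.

t=0: π = [0.1250, 0.1250, 0.5000, 0.2500]
t=1: π = [0.3929, 0.1964, 0.2143, 0.1964]
t=2: π = [0.3163, 0.2551, 0.1735, 0.2551]
t=3: π = [0.3382, 0.2332, 0.1676, 0.2609]
t=4: π = [0.3319, 0.2434, 0.1668, 0.2578]
t=5: π = [0.3337, 0.2398, 0.1667, 0.2598]
t=6: π = [0.3332, 0.2411, 0.1667, 0.2590]
t=7: π = [0.3334, 0.2406, 0.1667, 0.2593]
t=8: π = [0.3333, 0.2408, 0.1667, 0.2592]

π = [0.3333, 0.2408, 0.1667, 0.2592]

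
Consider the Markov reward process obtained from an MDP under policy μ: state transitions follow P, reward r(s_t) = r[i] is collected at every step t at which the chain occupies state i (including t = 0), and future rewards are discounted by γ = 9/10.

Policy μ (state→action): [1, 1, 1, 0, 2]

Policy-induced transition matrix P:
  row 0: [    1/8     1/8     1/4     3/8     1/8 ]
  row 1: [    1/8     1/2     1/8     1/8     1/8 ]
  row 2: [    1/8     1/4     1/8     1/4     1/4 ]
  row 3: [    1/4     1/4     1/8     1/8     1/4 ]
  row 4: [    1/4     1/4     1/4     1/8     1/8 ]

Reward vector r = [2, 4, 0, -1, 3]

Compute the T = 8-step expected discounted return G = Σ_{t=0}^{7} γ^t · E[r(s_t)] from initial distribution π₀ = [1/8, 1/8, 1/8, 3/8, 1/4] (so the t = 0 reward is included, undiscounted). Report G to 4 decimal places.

G = 9.8682

t=0: π = [0.1250, 0.1250, 0.1250, 0.3750, 0.2500], E[r] = 1.1250, γ^t·E[r] = 1.125000, running G = 1.125000
t=1: π = [0.2031, 0.2656, 0.1719, 0.1719, 0.1875], E[r] = 1.8594, γ^t·E[r] = 1.673438, running G = 2.798438
t=2: π = [0.1699, 0.2910, 0.1738, 0.1973, 0.1680], E[r] = 1.8105, γ^t·E[r] = 1.466543, running G = 4.264980
t=3: π = [0.1707, 0.3015, 0.1672, 0.1892, 0.1714], E[r] = 1.8723, γ^t·E[r] = 1.364917, running G = 5.629898
t=4: π = [0.1701, 0.3040, 0.1678, 0.1886, 0.1696], E[r] = 1.8764, γ^t·E[r] = 1.231129, running G = 6.861026
t=5: π = [0.1698, 0.3048, 0.1675, 0.1885, 0.1695], E[r] = 1.8787, γ^t·E[r] = 1.109338, running G = 7.970364
t=6: π = [0.1698, 0.3050, 0.1674, 0.1884, 0.1695], E[r] = 1.8795, γ^t·E[r] = 0.998834, running G = 8.969198
t=7: π = [0.1697, 0.3050, 0.1674, 0.1884, 0.1695], E[r] = 1.8796, γ^t·E[r] = 0.899013, running G = 9.868210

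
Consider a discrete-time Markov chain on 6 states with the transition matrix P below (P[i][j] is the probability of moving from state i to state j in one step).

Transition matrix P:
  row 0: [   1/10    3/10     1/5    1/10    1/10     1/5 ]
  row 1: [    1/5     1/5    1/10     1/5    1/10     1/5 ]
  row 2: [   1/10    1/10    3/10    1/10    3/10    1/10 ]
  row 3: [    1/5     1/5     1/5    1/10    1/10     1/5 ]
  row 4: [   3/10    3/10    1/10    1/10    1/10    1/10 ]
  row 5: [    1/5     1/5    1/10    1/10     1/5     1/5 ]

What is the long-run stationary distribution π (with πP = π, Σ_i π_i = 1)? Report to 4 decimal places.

π = [0.1806, 0.2167, 0.1628, 0.1217, 0.1494, 0.1688]

Balance equations π_j = Σ_i π_i·P[i][j]:
  π_0 = 1/10·π_0 + 1/5·π_1 + 1/10·π_2 + 1/5·π_3 + 3/10·π_4 + 1/5·π_5
  π_1 = 3/10·π_0 + 1/5·π_1 + 1/10·π_2 + 1/5·π_3 + 3/10·π_4 + 1/5·π_5
  π_2 = 1/5·π_0 + 1/10·π_1 + 3/10·π_2 + 1/5·π_3 + 1/10·π_4 + 1/10·π_5
  π_3 = 1/10·π_0 + 1/5·π_1 + 1/10·π_2 + 1/10·π_3 + 1/10·π_4 + 1/10·π_5
  π_4 = 1/10·π_0 + 1/10·π_1 + 3/10·π_2 + 1/10·π_3 + 1/10·π_4 + 1/5·π_5
  normalize: π_0 + π_1 + π_2 + π_3 + π_4 + π_5 = 1
Solving the linear system gives exactly π = [4505/24944, 2703/12472, 8121/49888, 3035/24944, 7455/49888, 2105/12472].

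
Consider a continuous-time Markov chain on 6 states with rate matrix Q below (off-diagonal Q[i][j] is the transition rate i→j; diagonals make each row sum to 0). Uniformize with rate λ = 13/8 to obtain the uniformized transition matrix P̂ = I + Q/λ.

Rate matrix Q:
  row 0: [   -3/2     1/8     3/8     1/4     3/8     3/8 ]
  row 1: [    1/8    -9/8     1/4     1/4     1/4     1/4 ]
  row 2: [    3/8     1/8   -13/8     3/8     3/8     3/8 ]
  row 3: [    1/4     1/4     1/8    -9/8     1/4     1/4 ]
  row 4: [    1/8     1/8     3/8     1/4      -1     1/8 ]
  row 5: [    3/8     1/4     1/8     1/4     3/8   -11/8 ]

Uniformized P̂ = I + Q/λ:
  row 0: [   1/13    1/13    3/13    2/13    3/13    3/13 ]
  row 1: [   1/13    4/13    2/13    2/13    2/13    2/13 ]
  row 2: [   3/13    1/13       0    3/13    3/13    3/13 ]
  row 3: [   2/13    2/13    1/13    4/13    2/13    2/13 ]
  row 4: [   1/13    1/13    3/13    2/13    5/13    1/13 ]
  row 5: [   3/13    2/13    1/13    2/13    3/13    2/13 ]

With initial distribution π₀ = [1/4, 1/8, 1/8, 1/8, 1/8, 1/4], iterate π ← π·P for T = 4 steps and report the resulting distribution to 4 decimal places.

π = [0.1367, 0.1350, 0.1353, 0.1941, 0.2428, 0.1561]

t=0: π = [0.2500, 0.1250, 0.1250, 0.1250, 0.1250, 0.2500]
t=1: π = [0.1442, 0.1346, 0.1346, 0.1827, 0.2308, 0.1731]
t=2: π = [0.1383, 0.1354, 0.1346, 0.1923, 0.2419, 0.1575]
t=3: π = [0.1367, 0.1351, 0.1355, 0.1938, 0.2428, 0.1562]
t=4: π = [0.1367, 0.1350, 0.1353, 0.1941, 0.2428, 0.1561]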